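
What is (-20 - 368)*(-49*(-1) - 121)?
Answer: 27936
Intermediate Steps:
(-20 - 368)*(-49*(-1) - 121) = -388*(49 - 121) = -388*(-72) = 27936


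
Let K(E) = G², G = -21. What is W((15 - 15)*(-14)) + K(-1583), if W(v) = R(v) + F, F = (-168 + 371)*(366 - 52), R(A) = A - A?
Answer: 64183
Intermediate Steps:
R(A) = 0
K(E) = 441 (K(E) = (-21)² = 441)
F = 63742 (F = 203*314 = 63742)
W(v) = 63742 (W(v) = 0 + 63742 = 63742)
W((15 - 15)*(-14)) + K(-1583) = 63742 + 441 = 64183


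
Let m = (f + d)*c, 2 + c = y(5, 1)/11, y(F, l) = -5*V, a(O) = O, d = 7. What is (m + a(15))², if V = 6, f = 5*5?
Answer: 2247001/121 ≈ 18570.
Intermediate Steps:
f = 25
y(F, l) = -30 (y(F, l) = -5*6 = -30)
c = -52/11 (c = -2 - 30/11 = -52/11 ≈ -4.7273)
m = -1664/11 (m = (25 + 7)*(-52/11) = 32*(-52/11) = -1664/11 ≈ -151.27)
(m + a(15))² = (-1664/11 + 15)² = (-1499/11)² = 2247001/121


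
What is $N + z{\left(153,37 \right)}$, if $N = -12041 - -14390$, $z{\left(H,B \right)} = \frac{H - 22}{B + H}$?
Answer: $\frac{446441}{190} \approx 2349.7$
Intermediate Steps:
$z{\left(H,B \right)} = \frac{-22 + H}{B + H}$
$N = 2349$ ($N = -12041 + 14390 = 2349$)
$N + z{\left(153,37 \right)} = 2349 + \frac{-22 + 153}{37 + 153} = 2349 + \frac{1}{190} \cdot 131 = 2349 + \frac{131}{190} = \frac{446441}{190}$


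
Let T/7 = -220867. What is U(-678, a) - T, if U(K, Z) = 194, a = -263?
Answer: 1546263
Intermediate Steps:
T = -1546069 (T = 7*(-220867) = -1546069)
U(-678, a) - T = 194 - 1*(-1546069) = 194 + 1546069 = 1546263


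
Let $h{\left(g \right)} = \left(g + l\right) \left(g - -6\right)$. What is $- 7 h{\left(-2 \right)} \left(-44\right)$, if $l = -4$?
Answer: $-7392$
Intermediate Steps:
$h{\left(g \right)} = \left(-4 + g\right) \left(6 + g\right)$ ($h{\left(g \right)} = \left(g - 4\right) \left(g - -6\right) = \left(-4 + g\right) \left(g + 6\right) = \left(-4 + g\right) \left(6 + g\right)$)
$- 7 h{\left(-2 \right)} \left(-44\right) = - 7 \left(-24 + \left(-2\right)^{2} + 2 \left(-2\right)\right) \left(-44\right) = - 7 \left(-24 + 4 - 4\right) \left(-44\right) = \left(-7\right) \left(-24\right) \left(-44\right) = 168 \left(-44\right) = -7392$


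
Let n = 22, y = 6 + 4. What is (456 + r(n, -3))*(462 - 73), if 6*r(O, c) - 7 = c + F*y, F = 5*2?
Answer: 552380/3 ≈ 1.8413e+5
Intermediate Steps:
y = 10
F = 10
r(O, c) = 107/6 + c/6 (r(O, c) = 7/6 + (c + 10*10)/6 = 7/6 + (c + 100)/6 = 7/6 + (100 + c)/6 = 7/6 + (50/3 + c/6) = 107/6 + c/6)
(456 + r(n, -3))*(462 - 73) = (456 + (107/6 + (1/6)*(-3)))*(462 - 73) = (456 + (107/6 - 1/2))*389 = (456 + 52/3)*389 = (1420/3)*389 = 552380/3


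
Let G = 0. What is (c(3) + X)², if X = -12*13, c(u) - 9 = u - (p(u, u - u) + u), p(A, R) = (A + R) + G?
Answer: 22500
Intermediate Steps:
p(A, R) = A + R (p(A, R) = (A + R) + 0 = A + R)
c(u) = 9 - u (c(u) = 9 + (u - ((u + (u - u)) + u)) = 9 + (u - ((u + 0) + u)) = 9 + (u - (u + u)) = 9 + (u - 2*u) = 9 - u)
X = -156
(c(3) + X)² = ((9 - 1*3) - 156)² = ((9 - 3) - 156)² = (6 - 156)² = (-150)² = 22500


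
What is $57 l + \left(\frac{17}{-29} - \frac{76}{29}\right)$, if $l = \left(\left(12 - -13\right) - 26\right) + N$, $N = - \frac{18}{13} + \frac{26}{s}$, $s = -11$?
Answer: $- \frac{1135686}{4147} \approx -273.86$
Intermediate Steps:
$N = - \frac{536}{143}$ ($N = - \frac{18}{13} + \frac{26}{-11} = \left(-18\right) \frac{1}{13} + 26 \left(- \frac{1}{11}\right) = - \frac{18}{13} - \frac{26}{11} = - \frac{536}{143} \approx -3.7483$)
$l = - \frac{679}{143}$ ($l = \left(\left(12 - -13\right) - 26\right) - \frac{536}{143} = \left(\left(12 + 13\right) - 26\right) - \frac{536}{143} = \left(25 - 26\right) - \frac{536}{143} = -1 - \frac{536}{143} = - \frac{679}{143} \approx -4.7483$)
$57 l + \left(\frac{17}{-29} - \frac{76}{29}\right) = 57 \left(- \frac{679}{143}\right) + \left(\frac{17}{-29} - \frac{76}{29}\right) = - \frac{38703}{143} + \left(17 \left(- \frac{1}{29}\right) - \frac{76}{29}\right) = - \frac{38703}{143} - \frac{93}{29} = - \frac{1135686}{4147}$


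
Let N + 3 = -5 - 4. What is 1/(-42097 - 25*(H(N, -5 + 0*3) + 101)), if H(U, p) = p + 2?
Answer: -1/44547 ≈ -2.2448e-5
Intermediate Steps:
N = -12 (N = -3 + (-5 - 4) = -3 - 9 = -12)
H(U, p) = 2 + p
1/(-42097 - 25*(H(N, -5 + 0*3) + 101)) = 1/(-42097 - 25*((2 + (-5 + 0*3)) + 101)) = 1/(-42097 - 25*((2 + (-5 + 0)) + 101)) = 1/(-42097 - 25*((2 - 5) + 101)) = 1/(-42097 - 25*(-3 + 101)) = 1/(-42097 - 25*98) = 1/(-42097 - 1*2450) = 1/(-42097 - 2450) = 1/(-44547) = -1/44547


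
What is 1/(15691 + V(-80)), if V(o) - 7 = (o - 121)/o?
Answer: 80/1256041 ≈ 6.3692e-5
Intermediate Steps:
V(o) = 7 + (-121 + o)/o (V(o) = 7 + (o - 121)/o = 7 + (-121 + o)/o)
1/(15691 + V(-80)) = 1/(15691 + (8 - 121/(-80))) = 1/(15691 + (8 - 121*(-1/80))) = 1/(15691 + (8 + 121/80)) = 1/(15691 + 761/80) = 1/(1256041/80) = 80/1256041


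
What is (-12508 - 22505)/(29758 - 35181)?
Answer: 3183/493 ≈ 6.4564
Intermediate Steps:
(-12508 - 22505)/(29758 - 35181) = -35013/(-5423) = -35013*(-1/5423) = 3183/493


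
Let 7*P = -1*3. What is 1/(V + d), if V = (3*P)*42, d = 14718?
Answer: 1/14664 ≈ 6.8194e-5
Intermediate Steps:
P = -3/7 (P = (-1*3)/7 = (⅐)*(-3) = -3/7 ≈ -0.42857)
V = -54 (V = (3*(-3/7))*42 = -9/7*42 = -54)
1/(V + d) = 1/(-54 + 14718) = 1/14664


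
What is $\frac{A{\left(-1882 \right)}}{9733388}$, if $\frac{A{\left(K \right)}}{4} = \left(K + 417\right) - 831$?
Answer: $- \frac{328}{347621} \approx -0.00094356$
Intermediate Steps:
$A{\left(K \right)} = -1656 + 4 K$ ($A{\left(K \right)} = 4 \left(\left(K + 417\right) - 831\right) = 4 \left(\left(417 + K\right) - 831\right) = 4 \left(-414 + K\right) = -1656 + 4 K$)
$\frac{A{\left(-1882 \right)}}{9733388} = \frac{-1656 + 4 \left(-1882\right)}{9733388} = \left(-1656 - 7528\right) \frac{1}{9733388} = \left(-9184\right) \frac{1}{9733388} = - \frac{328}{347621}$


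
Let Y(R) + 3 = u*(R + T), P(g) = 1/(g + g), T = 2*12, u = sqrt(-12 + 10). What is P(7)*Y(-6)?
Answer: -3/14 + 9*I*sqrt(2)/7 ≈ -0.21429 + 1.8183*I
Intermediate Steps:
u = I*sqrt(2) (u = sqrt(-2) = I*sqrt(2) ≈ 1.4142*I)
T = 24
P(g) = 1/(2*g)
Y(R) = -3 + I*sqrt(2)*(24 + R) (Y(R) = -3 + (I*sqrt(2))*(R + 24) = -3 + (I*sqrt(2))*(24 + R) = -3 + I*sqrt(2)*(24 + R))
P(7)*Y(-6) = ((1/2)/7)*(-3 + 24*I*sqrt(2) + I*(-6)*sqrt(2)) = ((1/2)*(1/7))*(-3 + 24*I*sqrt(2) - 6*I*sqrt(2)) = (-3 + 18*I*sqrt(2))/14 = -3/14 + 9*I*sqrt(2)/7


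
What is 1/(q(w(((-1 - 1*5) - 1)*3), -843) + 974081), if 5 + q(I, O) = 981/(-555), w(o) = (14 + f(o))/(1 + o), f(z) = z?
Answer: 185/180203733 ≈ 1.0266e-6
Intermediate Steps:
w(o) = (14 + o)/(1 + o)
q(I, O) = -1252/185 (q(I, O) = -5 + 981/(-555) = -5 + 981*(-1/555) = -5 - 327/185 = -1252/185)
1/(q(w(((-1 - 1*5) - 1)*3), -843) + 974081) = 1/(-1252/185 + 974081) = 1/(180203733/185) = 185/180203733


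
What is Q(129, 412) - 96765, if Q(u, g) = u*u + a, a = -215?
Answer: -80339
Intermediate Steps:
Q(u, g) = -215 + u**2 (Q(u, g) = u*u - 215 = u**2 - 215 = -215 + u**2)
Q(129, 412) - 96765 = (-215 + 129**2) - 96765 = (-215 + 16641) - 96765 = 16426 - 96765 = -80339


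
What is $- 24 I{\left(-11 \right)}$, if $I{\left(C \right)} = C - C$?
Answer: $0$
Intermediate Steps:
$I{\left(C \right)} = 0$
$- 24 I{\left(-11 \right)} = \left(-24\right) 0 = 0$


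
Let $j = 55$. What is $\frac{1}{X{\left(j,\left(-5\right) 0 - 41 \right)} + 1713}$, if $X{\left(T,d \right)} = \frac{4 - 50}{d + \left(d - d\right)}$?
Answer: $\frac{41}{70279} \approx 0.00058339$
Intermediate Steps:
$X{\left(T,d \right)} = - \frac{46}{d}$ ($X{\left(T,d \right)} = - \frac{46}{d + 0} = - \frac{46}{d}$)
$\frac{1}{X{\left(j,\left(-5\right) 0 - 41 \right)} + 1713} = \frac{1}{- \frac{46}{\left(-5\right) 0 - 41} + 1713} = \frac{1}{- \frac{46}{0 - 41} + 1713} = \frac{1}{- \frac{46}{-41} + 1713} = \frac{1}{\left(-46\right) \left(- \frac{1}{41}\right) + 1713} = \frac{1}{\frac{46}{41} + 1713} = \frac{1}{\frac{70279}{41}} = \frac{41}{70279}$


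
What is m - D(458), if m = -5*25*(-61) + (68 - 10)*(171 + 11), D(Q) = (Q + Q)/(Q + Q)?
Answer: 18180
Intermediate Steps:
D(Q) = 1 (D(Q) = (2*Q)/((2*Q)) = (2*Q)*(1/(2*Q)) = 1)
m = 18181 (m = -125*(-61) + 58*182 = 7625 + 10556 = 18181)
m - D(458) = 18181 - 1*1 = 18181 - 1 = 18180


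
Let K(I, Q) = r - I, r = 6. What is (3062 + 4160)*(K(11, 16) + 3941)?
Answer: 28425792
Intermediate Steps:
K(I, Q) = 6 - I
(3062 + 4160)*(K(11, 16) + 3941) = (3062 + 4160)*((6 - 1*11) + 3941) = 7222*((6 - 11) + 3941) = 7222*(-5 + 3941) = 7222*3936 = 28425792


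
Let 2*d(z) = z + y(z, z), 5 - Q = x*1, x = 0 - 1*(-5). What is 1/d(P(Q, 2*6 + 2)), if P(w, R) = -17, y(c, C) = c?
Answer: -1/17 ≈ -0.058824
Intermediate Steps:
x = 5 (x = 0 + 5 = 5)
Q = 0 (Q = 5 - 5 = 0)
d(z) = z (d(z) = (z + z)/2 = (2*z)/2 = z)
1/d(P(Q, 2*6 + 2)) = 1/(-17) = -1/17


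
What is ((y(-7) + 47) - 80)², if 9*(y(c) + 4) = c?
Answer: 115600/81 ≈ 1427.2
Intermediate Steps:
y(c) = -4 + c/9
((y(-7) + 47) - 80)² = (((-4 + (⅑)*(-7)) + 47) - 80)² = (((-4 - 7/9) + 47) - 80)² = ((-43/9 + 47) - 80)² = (380/9 - 80)² = (-340/9)² = 115600/81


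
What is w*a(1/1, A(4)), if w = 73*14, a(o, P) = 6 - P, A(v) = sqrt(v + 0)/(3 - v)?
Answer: 8176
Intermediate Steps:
A(v) = sqrt(v)/(3 - v)
w = 1022
w*a(1/1, A(4)) = 1022*(6 - (-1)*sqrt(4)/(-3 + 4)) = 1022*(6 - (-1)*2/1) = 1022*(6 - (-1)*2) = 1022*(6 - 1*(-2)) = 1022*(6 + 2) = 1022*8 = 8176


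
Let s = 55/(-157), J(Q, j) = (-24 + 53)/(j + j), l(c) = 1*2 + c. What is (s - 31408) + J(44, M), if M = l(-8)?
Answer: -59177885/1884 ≈ -31411.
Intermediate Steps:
l(c) = 2 + c
M = -6 (M = 2 - 8 = -6)
J(Q, j) = 29/(2*j) (J(Q, j) = 29/((2*j)) = 29*(1/(2*j)) = 29/(2*j))
s = -55/157 (s = -1/157*55 = -55/157 ≈ -0.35032)
(s - 31408) + J(44, M) = (-55/157 - 31408) + (29/2)/(-6) = -4931111/157 + (29/2)*(-1/6) = -4931111/157 - 29/12 = -59177885/1884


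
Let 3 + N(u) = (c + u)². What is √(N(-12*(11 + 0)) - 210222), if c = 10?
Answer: I*√195341 ≈ 441.97*I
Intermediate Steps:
N(u) = -3 + (10 + u)²
√(N(-12*(11 + 0)) - 210222) = √((-3 + (10 - 12*(11 + 0))²) - 210222) = √((-3 + (10 - 12*11)²) - 210222) = √((-3 + (10 - 132)²) - 210222) = √((-3 + (-122)²) - 210222) = √((-3 + 14884) - 210222) = √(14881 - 210222) = √(-195341) = I*√195341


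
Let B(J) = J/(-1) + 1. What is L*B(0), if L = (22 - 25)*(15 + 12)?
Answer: -81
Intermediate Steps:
L = -81 (L = -3*27 = -81)
B(J) = 1 - J (B(J) = -J + 1 = 1 - J)
L*B(0) = -81*(1 - 1*0) = -81*(1 + 0) = -81*1 = -81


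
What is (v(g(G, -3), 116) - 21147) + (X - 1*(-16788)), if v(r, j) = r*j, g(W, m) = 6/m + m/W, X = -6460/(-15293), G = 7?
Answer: -496747885/107051 ≈ -4640.3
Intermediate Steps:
X = 6460/15293 (X = -6460*(-1/15293) = 6460/15293 ≈ 0.42242)
v(r, j) = j*r
(v(g(G, -3), 116) - 21147) + (X - 1*(-16788)) = (116*(6/(-3) - 3/7) - 21147) + (6460/15293 - 1*(-16788)) = (116*(6*(-⅓) - 3*⅐) - 21147) + (6460/15293 + 16788) = (116*(-2 - 3/7) - 21147) + 256745344/15293 = (116*(-17/7) - 21147) + 256745344/15293 = (-1972/7 - 21147) + 256745344/15293 = -150001/7 + 256745344/15293 = -496747885/107051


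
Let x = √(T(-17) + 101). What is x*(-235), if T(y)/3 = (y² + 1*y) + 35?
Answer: -235*√1022 ≈ -7512.7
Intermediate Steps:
T(y) = 105 + 3*y + 3*y² (T(y) = 3*((y² + 1*y) + 35) = 3*((y² + y) + 35) = 3*((y + y²) + 35) = 3*(35 + y + y²) = 105 + 3*y + 3*y²)
x = √1022 (x = √((105 + 3*(-17) + 3*(-17)²) + 101) = √((105 - 51 + 3*289) + 101) = √((105 - 51 + 867) + 101) = √(921 + 101) = √1022 ≈ 31.969)
x*(-235) = √1022*(-235) = -235*√1022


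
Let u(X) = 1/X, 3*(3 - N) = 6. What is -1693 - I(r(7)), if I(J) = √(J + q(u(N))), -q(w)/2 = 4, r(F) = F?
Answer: -1693 - I ≈ -1693.0 - 1.0*I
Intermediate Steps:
N = 1 (N = 3 - ⅓*6 = 3 - 2 = 1)
q(w) = -8 (q(w) = -2*4 = -8)
I(J) = √(-8 + J) (I(J) = √(J - 8) = √(-8 + J))
-1693 - I(r(7)) = -1693 - √(-8 + 7) = -1693 - √(-1) = -1693 - I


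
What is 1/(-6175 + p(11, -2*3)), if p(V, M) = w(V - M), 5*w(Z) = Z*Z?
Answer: -5/30586 ≈ -0.00016347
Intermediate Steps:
w(Z) = Z**2/5 (w(Z) = (Z*Z)/5 = Z**2/5)
p(V, M) = (V - M)**2/5
1/(-6175 + p(11, -2*3)) = 1/(-6175 + (-2*3 - 1*11)**2/5) = 1/(-6175 + (-6 - 11)**2/5) = 1/(-6175 + (1/5)*(-17)**2) = 1/(-6175 + (1/5)*289) = 1/(-6175 + 289/5) = 1/(-30586/5) = -5/30586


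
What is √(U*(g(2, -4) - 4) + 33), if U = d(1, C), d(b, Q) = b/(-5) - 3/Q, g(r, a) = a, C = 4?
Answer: √1015/5 ≈ 6.3718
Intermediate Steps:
d(b, Q) = -3/Q - b/5 (d(b, Q) = b*(-⅕) - 3/Q = -b/5 - 3/Q = -3/Q - b/5)
U = -19/20 (U = -3/4 - ⅕*1 = -3*¼ - ⅕ = -¾ - ⅕ = -19/20 ≈ -0.95000)
√(U*(g(2, -4) - 4) + 33) = √(-19*(-4 - 4)/20 + 33) = √(-19/20*(-8) + 33) = √(38/5 + 33) = √(203/5) = √1015/5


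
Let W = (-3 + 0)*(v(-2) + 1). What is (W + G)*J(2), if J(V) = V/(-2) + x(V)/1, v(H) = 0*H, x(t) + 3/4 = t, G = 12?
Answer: 9/4 ≈ 2.2500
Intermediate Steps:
x(t) = -3/4 + t
v(H) = 0
J(V) = -3/4 + V/2 (J(V) = V/(-2) + (-3/4 + V)/1 = V*(-1/2) + (-3/4 + V)*1 = -V/2 + (-3/4 + V) = -3/4 + V/2)
W = -3 (W = (-3 + 0)*(0 + 1) = -3*1 = -3)
(W + G)*J(2) = (-3 + 12)*(-3/4 + (1/2)*2) = 9*(-3/4 + 1) = 9*(1/4) = 9/4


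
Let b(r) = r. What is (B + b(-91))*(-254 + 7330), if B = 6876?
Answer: 48010660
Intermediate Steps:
(B + b(-91))*(-254 + 7330) = (6876 - 91)*(-254 + 7330) = 6785*7076 = 48010660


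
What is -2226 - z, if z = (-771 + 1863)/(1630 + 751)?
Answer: -5301198/2381 ≈ -2226.5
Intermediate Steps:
z = 1092/2381 ≈ 0.45863
-2226 - z = -2226 - 1*1092/2381 = -2226 - 1092/2381 = -5301198/2381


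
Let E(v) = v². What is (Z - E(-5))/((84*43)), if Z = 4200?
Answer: 4175/3612 ≈ 1.1559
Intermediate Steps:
(Z - E(-5))/((84*43)) = (4200 - 1*(-5)²)/((84*43)) = (4200 - 1*25)/3612 = (4200 - 25)*(1/3612) = 4175*(1/3612) = 4175/3612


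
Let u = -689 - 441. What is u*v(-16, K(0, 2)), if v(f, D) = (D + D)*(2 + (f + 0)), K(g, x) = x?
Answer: 63280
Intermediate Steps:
v(f, D) = 2*D*(2 + f) (v(f, D) = (2*D)*(2 + f) = 2*D*(2 + f))
u = -1130
u*v(-16, K(0, 2)) = -2260*2*(2 - 16) = -2260*2*(-14) = -1130*(-56) = 63280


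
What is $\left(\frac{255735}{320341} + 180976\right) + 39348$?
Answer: $\frac{70579066219}{320341} \approx 2.2032 \cdot 10^{5}$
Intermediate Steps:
$\left(\frac{255735}{320341} + 180976\right) + 39348 = \frac{57974288551}{320341} + 39348 = \frac{70579066219}{320341}$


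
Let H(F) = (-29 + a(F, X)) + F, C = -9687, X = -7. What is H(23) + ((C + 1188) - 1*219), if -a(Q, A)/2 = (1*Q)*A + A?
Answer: -8388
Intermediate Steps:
a(Q, A) = -2*A - 2*A*Q (a(Q, A) = -2*((1*Q)*A + A) = -2*(Q*A + A) = -2*(A*Q + A) = -2*(A + A*Q) = -2*A - 2*A*Q)
H(F) = -15 + 15*F (H(F) = (-29 - 2*(-7)*(1 + F)) + F = (-29 + (14 + 14*F)) + F = (-15 + 14*F) + F = -15 + 15*F)
H(23) + ((C + 1188) - 1*219) = (-15 + 15*23) + ((-9687 + 1188) - 1*219) = (-15 + 345) + (-8499 - 219) = 330 - 8718 = -8388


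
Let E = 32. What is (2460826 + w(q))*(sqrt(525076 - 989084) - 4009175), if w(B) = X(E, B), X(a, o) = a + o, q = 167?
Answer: -9866679904375 + 4922050*I*sqrt(116002) ≈ -9.8667e+12 + 1.6764e+9*I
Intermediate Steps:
w(B) = 32 + B
(2460826 + w(q))*(sqrt(525076 - 989084) - 4009175) = (2460826 + (32 + 167))*(sqrt(525076 - 989084) - 4009175) = (2460826 + 199)*(sqrt(-464008) - 4009175) = 2461025*(2*I*sqrt(116002) - 4009175) = 2461025*(-4009175 + 2*I*sqrt(116002)) = -9866679904375 + 4922050*I*sqrt(116002)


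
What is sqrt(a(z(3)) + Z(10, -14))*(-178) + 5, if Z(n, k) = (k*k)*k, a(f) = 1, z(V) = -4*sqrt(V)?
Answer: 5 - 178*I*sqrt(2743) ≈ 5.0 - 9322.5*I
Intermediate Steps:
Z(n, k) = k**3 (Z(n, k) = k**2*k = k**3)
sqrt(a(z(3)) + Z(10, -14))*(-178) + 5 = sqrt(1 + (-14)**3)*(-178) + 5 = sqrt(1 - 2744)*(-178) + 5 = sqrt(-2743)*(-178) + 5 = (I*sqrt(2743))*(-178) + 5 = -178*I*sqrt(2743) + 5 = 5 - 178*I*sqrt(2743)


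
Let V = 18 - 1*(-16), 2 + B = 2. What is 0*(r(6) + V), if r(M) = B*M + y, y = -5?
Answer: 0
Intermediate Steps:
B = 0 (B = -2 + 2 = 0)
V = 34 (V = 18 + 16 = 34)
r(M) = -5 (r(M) = 0*M - 5 = 0 - 5 = -5)
0*(r(6) + V) = 0*(-5 + 34) = 0*29 = 0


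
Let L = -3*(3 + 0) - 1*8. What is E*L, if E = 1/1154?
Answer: -17/1154 ≈ -0.014731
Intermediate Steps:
E = 1/1154 ≈ 0.00086655
L = -17 (L = -3*3 - 8 = -9 - 8 = -17)
E*L = (1/1154)*(-17) = -17/1154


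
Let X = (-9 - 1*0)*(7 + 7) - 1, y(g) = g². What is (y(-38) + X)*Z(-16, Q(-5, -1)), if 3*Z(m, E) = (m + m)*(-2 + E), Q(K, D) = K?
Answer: 98336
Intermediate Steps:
Z(m, E) = 2*m*(-2 + E)/3 (Z(m, E) = ((m + m)*(-2 + E))/3 = ((2*m)*(-2 + E))/3 = (2*m*(-2 + E))/3 = 2*m*(-2 + E)/3)
X = -127 (X = (-9 + 0)*14 - 1 = -9*14 - 1 = -126 - 1 = -127)
(y(-38) + X)*Z(-16, Q(-5, -1)) = ((-38)² - 127)*((⅔)*(-16)*(-2 - 5)) = (1444 - 127)*((⅔)*(-16)*(-7)) = 1317*(224/3) = 98336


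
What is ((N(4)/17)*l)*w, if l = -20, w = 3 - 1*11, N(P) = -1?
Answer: -160/17 ≈ -9.4118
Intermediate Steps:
w = -8 (w = 3 - 11 = -8)
((N(4)/17)*l)*w = (-1/17*(-20))*(-8) = (-1*1/17*(-20))*(-8) = -1/17*(-20)*(-8) = (20/17)*(-8) = -160/17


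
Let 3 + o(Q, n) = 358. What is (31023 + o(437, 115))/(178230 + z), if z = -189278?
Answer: -15689/5524 ≈ -2.8402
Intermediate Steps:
o(Q, n) = 355 (o(Q, n) = -3 + 358 = 355)
(31023 + o(437, 115))/(178230 + z) = (31023 + 355)/(178230 - 189278) = 31378/(-11048) = 31378*(-1/11048) = -15689/5524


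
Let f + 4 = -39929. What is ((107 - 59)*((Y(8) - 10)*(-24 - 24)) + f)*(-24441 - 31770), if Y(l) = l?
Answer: 1985653575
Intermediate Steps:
f = -39933 (f = -4 - 39929 = -39933)
((107 - 59)*((Y(8) - 10)*(-24 - 24)) + f)*(-24441 - 31770) = ((107 - 59)*((8 - 10)*(-24 - 24)) - 39933)*(-24441 - 31770) = (48*(-2*(-48)) - 39933)*(-56211) = (48*96 - 39933)*(-56211) = (4608 - 39933)*(-56211) = -35325*(-56211) = 1985653575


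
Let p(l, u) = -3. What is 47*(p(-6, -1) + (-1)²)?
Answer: -94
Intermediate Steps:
47*(p(-6, -1) + (-1)²) = 47*(-3 + (-1)²) = 47*(-3 + 1) = 47*(-2) = -94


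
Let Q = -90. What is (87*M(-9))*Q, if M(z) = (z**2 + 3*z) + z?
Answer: -352350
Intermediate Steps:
M(z) = z**2 + 4*z
(87*M(-9))*Q = (87*(-9*(4 - 9)))*(-90) = (87*(-9*(-5)))*(-90) = (87*45)*(-90) = 3915*(-90) = -352350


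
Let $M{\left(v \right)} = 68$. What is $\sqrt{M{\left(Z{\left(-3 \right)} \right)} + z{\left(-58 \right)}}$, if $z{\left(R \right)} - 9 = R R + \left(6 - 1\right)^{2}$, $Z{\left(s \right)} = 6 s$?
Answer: $\sqrt{3466} \approx 58.873$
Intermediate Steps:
$z{\left(R \right)} = 34 + R^{2}$ ($z{\left(R \right)} = 9 + \left(R R + \left(6 - 1\right)^{2}\right) = 9 + \left(R^{2} + 5^{2}\right) = 9 + \left(R^{2} + 25\right) = 9 + \left(25 + R^{2}\right) = 34 + R^{2}$)
$\sqrt{M{\left(Z{\left(-3 \right)} \right)} + z{\left(-58 \right)}} = \sqrt{68 + \left(34 + \left(-58\right)^{2}\right)} = \sqrt{68 + \left(34 + 3364\right)} = \sqrt{68 + 3398} = \sqrt{3466}$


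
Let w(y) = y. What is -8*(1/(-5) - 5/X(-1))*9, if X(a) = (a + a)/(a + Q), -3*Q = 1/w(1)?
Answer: 1272/5 ≈ 254.40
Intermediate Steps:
Q = -⅓ (Q = -⅓/1 = -⅓*1 = -⅓ ≈ -0.33333)
X(a) = 2*a/(-⅓ + a) (X(a) = (a + a)/(a - ⅓) = (2*a)/(-⅓ + a) = 2*a/(-⅓ + a))
-8*(1/(-5) - 5/X(-1))*9 = -8*(1/(-5) - 5/(6*(-1)/(-1 + 3*(-1))))*9 = -8*(1*(-⅕) - 5/(6*(-1)/(-1 - 3)))*9 = -8*(-⅕ - 5/(6*(-1)/(-4)))*9 = -8*(-⅕ - 5/(6*(-1)*(-¼)))*9 = -8*(-⅕ - 5/3/2)*9 = -8*(-⅕ - 5*⅔)*9 = -8*(-⅕ - 10/3)*9 = -8*(-53/15)*9 = (424/15)*9 = 1272/5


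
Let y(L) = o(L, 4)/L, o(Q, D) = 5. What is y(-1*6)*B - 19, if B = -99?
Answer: 127/2 ≈ 63.500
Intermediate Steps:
y(L) = 5/L
y(-1*6)*B - 19 = (5/((-1*6)))*(-99) - 19 = (5/(-6))*(-99) - 19 = (5*(-⅙))*(-99) - 19 = -⅚*(-99) - 19 = 165/2 - 19 = 127/2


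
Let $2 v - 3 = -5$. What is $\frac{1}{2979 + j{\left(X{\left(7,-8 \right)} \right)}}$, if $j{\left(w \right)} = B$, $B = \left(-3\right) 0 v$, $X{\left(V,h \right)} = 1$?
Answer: $\frac{1}{2979} \approx 0.00033568$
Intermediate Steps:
$v = -1$ ($v = \frac{3}{2} + \frac{1}{2} \left(-5\right) = \frac{3}{2} - \frac{5}{2} = -1$)
$B = 0$ ($B = \left(-3\right) 0 \left(-1\right) = 0 \left(-1\right) = 0$)
$j{\left(w \right)} = 0$
$\frac{1}{2979 + j{\left(X{\left(7,-8 \right)} \right)}} = \frac{1}{2979 + 0} = \frac{1}{2979}$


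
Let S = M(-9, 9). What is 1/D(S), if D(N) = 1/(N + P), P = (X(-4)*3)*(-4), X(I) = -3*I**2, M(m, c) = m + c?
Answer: 576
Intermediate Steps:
M(m, c) = c + m
P = 576 (P = (-3*(-4)**2*3)*(-4) = (-3*16*3)*(-4) = -48*3*(-4) = -144*(-4) = 576)
S = 0 (S = 9 - 9 = 0)
D(N) = 1/(576 + N) (D(N) = 1/(N + 576) = 1/(576 + N))
1/D(S) = 1/(1/(576 + 0)) = 1/(1/576) = 576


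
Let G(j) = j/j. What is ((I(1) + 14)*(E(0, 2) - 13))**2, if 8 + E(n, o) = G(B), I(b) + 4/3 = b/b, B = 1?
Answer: 672400/9 ≈ 74711.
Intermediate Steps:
I(b) = -1/3 (I(b) = -4/3 + b/b = -4/3 + 1 = -1/3)
G(j) = 1
E(n, o) = -7 (E(n, o) = -8 + 1 = -7)
((I(1) + 14)*(E(0, 2) - 13))**2 = ((-1/3 + 14)*(-7 - 13))**2 = ((41/3)*(-20))**2 = (-820/3)**2 = 672400/9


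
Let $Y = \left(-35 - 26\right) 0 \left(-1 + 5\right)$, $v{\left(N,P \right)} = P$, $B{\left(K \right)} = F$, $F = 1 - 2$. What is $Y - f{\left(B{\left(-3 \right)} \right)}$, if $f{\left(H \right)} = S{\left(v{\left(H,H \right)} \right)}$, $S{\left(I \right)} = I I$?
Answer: $-1$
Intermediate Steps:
$F = -1$
$B{\left(K \right)} = -1$
$S{\left(I \right)} = I^{2}$
$f{\left(H \right)} = H^{2}$
$Y = 0$ ($Y = - 61 \cdot 0 \cdot 4 = \left(-61\right) 0 = 0$)
$Y - f{\left(B{\left(-3 \right)} \right)} = 0 - \left(-1\right)^{2} = 0 - 1 = -1$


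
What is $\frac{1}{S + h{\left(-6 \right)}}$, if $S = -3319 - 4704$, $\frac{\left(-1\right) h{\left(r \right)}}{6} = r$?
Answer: $- \frac{1}{7987} \approx -0.0001252$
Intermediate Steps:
$h{\left(r \right)} = - 6 r$
$S = -8023$ ($S = -3319 - 4704 = -8023$)
$\frac{1}{S + h{\left(-6 \right)}} = \frac{1}{-8023 - -36} = \frac{1}{-8023 + 36} = \frac{1}{-7987} = - \frac{1}{7987}$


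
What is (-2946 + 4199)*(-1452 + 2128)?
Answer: 847028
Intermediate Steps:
(-2946 + 4199)*(-1452 + 2128) = 1253*676 = 847028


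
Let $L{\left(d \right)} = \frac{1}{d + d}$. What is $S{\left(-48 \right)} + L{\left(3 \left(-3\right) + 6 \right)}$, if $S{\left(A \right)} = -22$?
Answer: $- \frac{133}{6} \approx -22.167$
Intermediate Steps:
$L{\left(d \right)} = \frac{1}{2 d}$
$S{\left(-48 \right)} + L{\left(3 \left(-3\right) + 6 \right)} = -22 + \frac{1}{2 \left(3 \left(-3\right) + 6\right)} = -22 + \frac{1}{2 \left(-9 + 6\right)} = -22 + \frac{1}{2 \left(-3\right)} = -22 + \frac{1}{2} \left(- \frac{1}{3}\right) = -22 - \frac{1}{6} = - \frac{133}{6}$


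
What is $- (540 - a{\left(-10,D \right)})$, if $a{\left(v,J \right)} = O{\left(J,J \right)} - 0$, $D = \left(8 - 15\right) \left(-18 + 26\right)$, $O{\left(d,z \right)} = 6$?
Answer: $-534$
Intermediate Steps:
$D = -56$ ($D = \left(-7\right) 8 = -56$)
$a{\left(v,J \right)} = 6$ ($a{\left(v,J \right)} = 6 - 0 = 6 + 0 = 6$)
$- (540 - a{\left(-10,D \right)}) = - (540 - 6) = \left(-1\right) 534 = -534$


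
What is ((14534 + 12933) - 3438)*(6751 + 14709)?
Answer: 515662340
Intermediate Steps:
((14534 + 12933) - 3438)*(6751 + 14709) = (27467 - 3438)*21460 = 24029*21460 = 515662340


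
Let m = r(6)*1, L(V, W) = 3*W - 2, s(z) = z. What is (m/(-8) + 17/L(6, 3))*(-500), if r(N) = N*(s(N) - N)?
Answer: -8500/7 ≈ -1214.3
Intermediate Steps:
r(N) = 0 (r(N) = N*(N - N) = N*0 = 0)
L(V, W) = -2 + 3*W
m = 0 (m = 0*1 = 0)
(m/(-8) + 17/L(6, 3))*(-500) = (0/(-8) + 17/(-2 + 3*3))*(-500) = (0*(-⅛) + 17/(-2 + 9))*(-500) = (0 + 17/7)*(-500) = (17/7)*(-500) = -8500/7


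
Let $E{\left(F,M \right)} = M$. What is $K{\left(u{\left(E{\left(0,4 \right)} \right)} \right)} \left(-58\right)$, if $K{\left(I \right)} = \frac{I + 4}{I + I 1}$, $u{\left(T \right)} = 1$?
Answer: $-145$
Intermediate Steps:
$K{\left(I \right)} = \frac{4 + I}{2 I}$ ($K{\left(I \right)} = \frac{4 + I}{I + I} = \frac{4 + I}{2 I}$)
$K{\left(u{\left(E{\left(0,4 \right)} \right)} \right)} \left(-58\right) = \frac{4 + 1}{2 \cdot 1} \left(-58\right) = \frac{1}{2} \cdot 1 \cdot 5 \left(-58\right) = \frac{5}{2} \left(-58\right) = -145$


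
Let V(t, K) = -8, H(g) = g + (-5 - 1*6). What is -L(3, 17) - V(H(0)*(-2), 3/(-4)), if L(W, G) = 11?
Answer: -3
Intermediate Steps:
H(g) = -11 + g (H(g) = g + (-5 - 6) = g - 11 = -11 + g)
-L(3, 17) - V(H(0)*(-2), 3/(-4)) = -1*11 - 1*(-8) = -11 + 8 = -3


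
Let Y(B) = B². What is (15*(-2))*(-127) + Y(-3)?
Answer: 3819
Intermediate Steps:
(15*(-2))*(-127) + Y(-3) = (15*(-2))*(-127) + (-3)² = -30*(-127) + 9 = 3810 + 9 = 3819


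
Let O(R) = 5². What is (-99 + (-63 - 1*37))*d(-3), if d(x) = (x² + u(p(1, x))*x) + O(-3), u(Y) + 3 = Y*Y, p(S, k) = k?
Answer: -3184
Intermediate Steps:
O(R) = 25
u(Y) = -3 + Y² (u(Y) = -3 + Y*Y = -3 + Y²)
d(x) = 25 + x² + x*(-3 + x²) (d(x) = (x² + (-3 + x²)*x) + 25 = (x² + x*(-3 + x²)) + 25 = 25 + x² + x*(-3 + x²))
(-99 + (-63 - 1*37))*d(-3) = (-99 + (-63 - 1*37))*(25 + (-3)² - 3*(-3 + (-3)²)) = (-99 + (-63 - 37))*(25 + 9 - 3*(-3 + 9)) = (-99 - 100)*(25 + 9 - 3*6) = -199*(25 + 9 - 18) = -199*16 = -3184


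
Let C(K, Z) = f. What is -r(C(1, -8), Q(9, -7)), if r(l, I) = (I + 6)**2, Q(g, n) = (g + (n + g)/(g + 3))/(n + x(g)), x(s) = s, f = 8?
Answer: -16129/144 ≈ -112.01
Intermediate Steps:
C(K, Z) = 8
Q(g, n) = (g + (g + n)/(3 + g))/(g + n) (Q(g, n) = (g + (n + g)/(g + 3))/(n + g) = (g + (g + n)/(3 + g))/(g + n))
r(l, I) = (6 + I)**2
-r(C(1, -8), Q(9, -7)) = -(6 + (-7 + 9**2 + 4*9)/(9**2 + 3*9 + 3*(-7) + 9*(-7)))**2 = -(6 + (-7 + 81 + 36)/(81 + 27 - 21 - 63))**2 = -(6 + 110/24)**2 = -(6 + (1/24)*110)**2 = -(6 + 55/12)**2 = -(127/12)**2 = -1*16129/144 = -16129/144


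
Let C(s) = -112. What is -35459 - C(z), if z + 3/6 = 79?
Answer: -35347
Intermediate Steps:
z = 157/2 (z = -1/2 + 79 = 157/2 ≈ 78.500)
-35459 - C(z) = -35459 - 1*(-112) = -35459 + 112 = -35347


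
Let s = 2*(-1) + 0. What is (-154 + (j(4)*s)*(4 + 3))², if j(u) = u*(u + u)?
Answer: 362404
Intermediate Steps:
s = -2 (s = -2 + 0 = -2)
j(u) = 2*u² (j(u) = u*(2*u) = 2*u²)
(-154 + (j(4)*s)*(4 + 3))² = (-154 + ((2*4²)*(-2))*(4 + 3))² = (-154 + ((2*16)*(-2))*7)² = (-154 + (32*(-2))*7)² = (-154 - 64*7)² = (-154 - 448)² = (-602)² = 362404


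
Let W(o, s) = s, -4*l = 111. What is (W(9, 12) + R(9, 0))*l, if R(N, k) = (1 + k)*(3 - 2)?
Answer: -1443/4 ≈ -360.75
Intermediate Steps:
R(N, k) = 1 + k (R(N, k) = (1 + k)*1 = 1 + k)
l = -111/4 (l = -¼*111 = -111/4 ≈ -27.750)
(W(9, 12) + R(9, 0))*l = (12 + (1 + 0))*(-111/4) = (12 + 1)*(-111/4) = 13*(-111/4) = -1443/4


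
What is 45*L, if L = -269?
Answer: -12105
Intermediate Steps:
45*L = 45*(-269) = -12105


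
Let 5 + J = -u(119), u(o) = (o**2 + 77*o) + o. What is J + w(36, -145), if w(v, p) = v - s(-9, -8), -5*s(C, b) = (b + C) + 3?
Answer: -117074/5 ≈ -23415.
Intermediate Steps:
s(C, b) = -3/5 - C/5 - b/5 (s(C, b) = -((b + C) + 3)/5 = -((C + b) + 3)/5 = -(3 + C + b)/5 = -3/5 - C/5 - b/5)
w(v, p) = -14/5 + v (w(v, p) = v - (-3/5 - 1/5*(-9) - 1/5*(-8)) = v - (-3/5 + 9/5 + 8/5) = v - 1*14/5 = v - 14/5 = -14/5 + v)
u(o) = o**2 + 78*o
J = -23448 (J = -5 - 119*(78 + 119) = -5 - 119*197 = -5 - 1*23443 = -5 - 23443 = -23448)
J + w(36, -145) = -23448 + (-14/5 + 36) = -23448 + 166/5 = -117074/5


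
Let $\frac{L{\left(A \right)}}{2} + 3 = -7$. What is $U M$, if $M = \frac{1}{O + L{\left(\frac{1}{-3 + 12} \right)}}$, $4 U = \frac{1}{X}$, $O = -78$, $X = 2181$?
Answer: $- \frac{1}{854952} \approx -1.1697 \cdot 10^{-6}$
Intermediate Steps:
$L{\left(A \right)} = -20$ ($L{\left(A \right)} = -6 + 2 \left(-7\right) = -6 - 14 = -20$)
$U = \frac{1}{8724}$ ($U = \frac{1}{4 \cdot 2181} = \frac{1}{4} \cdot \frac{1}{2181} = \frac{1}{8724} \approx 0.00011463$)
$M = - \frac{1}{98}$ ($M = \frac{1}{-78 - 20} = \frac{1}{-98} = - \frac{1}{98} \approx -0.010204$)
$U M = \frac{1}{8724} \left(- \frac{1}{98}\right) = - \frac{1}{854952}$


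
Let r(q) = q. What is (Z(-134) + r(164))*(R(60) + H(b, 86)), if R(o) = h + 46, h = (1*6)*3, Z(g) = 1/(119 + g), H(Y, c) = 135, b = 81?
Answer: 489341/15 ≈ 32623.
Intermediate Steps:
h = 18 (h = 6*3 = 18)
R(o) = 64 (R(o) = 18 + 46 = 64)
(Z(-134) + r(164))*(R(60) + H(b, 86)) = (1/(119 - 134) + 164)*(64 + 135) = (1/(-15) + 164)*199 = (-1/15 + 164)*199 = (2459/15)*199 = 489341/15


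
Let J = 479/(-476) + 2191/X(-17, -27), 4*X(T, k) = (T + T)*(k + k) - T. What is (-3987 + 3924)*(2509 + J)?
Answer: -1173331233/7412 ≈ -1.5830e+5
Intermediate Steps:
X(T, k) = -T/4 + T*k (X(T, k) = ((T + T)*(k + k) - T)/4 = ((2*T)*(2*k) - T)/4 = (4*T*k - T)/4 = (-T + 4*T*k)/4 = -T/4 + T*k)
J = 193181/51884 (J = 479/(-476) + 2191/((-17*(-¼ - 27))) = 479*(-1/476) + 2191/((-17*(-109/4))) = -479/476 + 2191/(1853/4) = -479/476 + 2191*(4/1853) = -479/476 + 8764/1853 = 193181/51884 ≈ 3.7233)
(-3987 + 3924)*(2509 + J) = (-3987 + 3924)*(2509 + 193181/51884) = -63*130370137/51884 = -1173331233/7412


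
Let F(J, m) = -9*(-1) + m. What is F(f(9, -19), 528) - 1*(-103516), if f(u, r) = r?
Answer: 104053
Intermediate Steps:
F(J, m) = 9 + m
F(f(9, -19), 528) - 1*(-103516) = (9 + 528) - 1*(-103516) = 537 + 103516 = 104053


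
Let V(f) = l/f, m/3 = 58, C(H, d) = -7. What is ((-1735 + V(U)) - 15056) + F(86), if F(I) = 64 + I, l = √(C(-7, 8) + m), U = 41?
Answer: -16641 + √167/41 ≈ -16641.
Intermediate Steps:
m = 174 (m = 3*58 = 174)
l = √167 (l = √(-7 + 174) = √167 ≈ 12.923)
V(f) = √167/f
((-1735 + V(U)) - 15056) + F(86) = ((-1735 + √167/41) - 15056) + (64 + 86) = ((-1735 + √167*(1/41)) - 15056) + 150 = ((-1735 + √167/41) - 15056) + 150 = (-16791 + √167/41) + 150 = -16641 + √167/41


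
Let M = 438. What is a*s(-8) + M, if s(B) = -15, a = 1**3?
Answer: 423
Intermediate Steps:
a = 1
a*s(-8) + M = 1*(-15) + 438 = -15 + 438 = 423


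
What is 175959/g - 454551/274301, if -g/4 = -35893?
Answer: -16995066513/39381943172 ≈ -0.43154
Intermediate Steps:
g = 143572 (g = -4*(-35893) = 143572)
175959/g - 454551/274301 = 175959/143572 - 454551/274301 = -16995066513/39381943172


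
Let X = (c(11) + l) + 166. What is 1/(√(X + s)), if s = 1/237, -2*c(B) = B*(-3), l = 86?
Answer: √60326454/127271 ≈ 0.061027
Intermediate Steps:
c(B) = 3*B/2 (c(B) = -B*(-3)/2 = -(-3)*B/2 = 3*B/2)
s = 1/237 ≈ 0.0042194
X = 537/2 (X = ((3/2)*11 + 86) + 166 = (33/2 + 86) + 166 = 205/2 + 166 = 537/2 ≈ 268.50)
1/(√(X + s)) = 1/(√(537/2 + 1/237)) = 1/(√(127271/474)) = 1/(√60326454/474) = √60326454/127271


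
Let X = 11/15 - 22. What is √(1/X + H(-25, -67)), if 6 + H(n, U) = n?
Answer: 4*I*√197461/319 ≈ 5.572*I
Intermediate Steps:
H(n, U) = -6 + n
X = -319/15 (X = (1/15)*11 - 22 = 11/15 - 22 = -319/15 ≈ -21.267)
√(1/X + H(-25, -67)) = √(1/(-319/15) + (-6 - 25)) = √(-15/319 - 31) = √(-9904/319) = 4*I*√197461/319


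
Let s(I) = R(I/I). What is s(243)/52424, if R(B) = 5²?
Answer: 25/52424 ≈ 0.00047688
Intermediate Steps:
R(B) = 25
s(I) = 25
s(243)/52424 = 25/52424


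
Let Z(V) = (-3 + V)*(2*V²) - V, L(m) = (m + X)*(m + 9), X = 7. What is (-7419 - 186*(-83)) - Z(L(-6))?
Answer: 8022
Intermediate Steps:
L(m) = (7 + m)*(9 + m) (L(m) = (m + 7)*(m + 9) = (7 + m)*(9 + m))
Z(V) = -V + 2*V²*(-3 + V) (Z(V) = 2*V²*(-3 + V) - V = -V + 2*V²*(-3 + V))
(-7419 - 186*(-83)) - Z(L(-6)) = (-7419 - 186*(-83)) - (63 + (-6)² + 16*(-6))*(-1 - 6*(63 + (-6)² + 16*(-6)) + 2*(63 + (-6)² + 16*(-6))²) = (-7419 - 1*(-15438)) - (63 + 36 - 96)*(-1 - 6*(63 + 36 - 96) + 2*(63 + 36 - 96)²) = (-7419 + 15438) - 3*(-1 - 6*3 + 2*3²) = 8019 - 3*(-1 - 18 + 2*9) = 8019 - 3*(-1 - 18 + 18) = 8019 - 3*(-1) = 8019 - 1*(-3) = 8019 + 3 = 8022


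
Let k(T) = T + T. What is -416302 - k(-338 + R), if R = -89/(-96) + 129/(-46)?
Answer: -458846959/1104 ≈ -4.1562e+5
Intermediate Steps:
R = -4145/2208 (R = -89*(-1/96) + 129*(-1/46) = 89/96 - 129/46 = -4145/2208 ≈ -1.8773)
k(T) = 2*T
-416302 - k(-338 + R) = -416302 - 2*(-338 - 4145/2208) = -416302 - 2*(-750449)/2208 = -416302 - 1*(-750449/1104) = -416302 + 750449/1104 = -458846959/1104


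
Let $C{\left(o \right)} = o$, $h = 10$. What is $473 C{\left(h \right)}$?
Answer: $4730$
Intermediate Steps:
$473 C{\left(h \right)} = 473 \cdot 10 = 4730$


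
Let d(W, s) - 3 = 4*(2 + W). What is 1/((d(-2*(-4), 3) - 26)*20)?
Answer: 1/340 ≈ 0.0029412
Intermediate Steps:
d(W, s) = 11 + 4*W (d(W, s) = 3 + 4*(2 + W) = 3 + (8 + 4*W) = 11 + 4*W)
1/((d(-2*(-4), 3) - 26)*20) = 1/(((11 + 4*(-2*(-4))) - 26)*20) = 1/(((11 + 4*8) - 26)*20) = 1/(((11 + 32) - 26)*20) = 1/((43 - 26)*20) = 1/(17*20) = 1/340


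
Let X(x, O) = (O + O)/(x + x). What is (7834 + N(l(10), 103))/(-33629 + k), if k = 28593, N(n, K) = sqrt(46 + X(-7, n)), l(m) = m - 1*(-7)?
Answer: -3917/2518 - sqrt(2135)/35252 ≈ -1.5569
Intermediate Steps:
X(x, O) = O/x (X(x, O) = (2*O)/((2*x)) = (2*O)*(1/(2*x)) = O/x)
l(m) = 7 + m (l(m) = m + 7 = 7 + m)
N(n, K) = sqrt(46 - n/7) (N(n, K) = sqrt(46 + n/(-7)) = sqrt(46 + n*(-1/7)) = sqrt(46 - n/7))
(7834 + N(l(10), 103))/(-33629 + k) = (7834 + sqrt(2254 - 7*(7 + 10))/7)/(-33629 + 28593) = (7834 + sqrt(2254 - 7*17)/7)/(-5036) = (7834 + sqrt(2254 - 119)/7)*(-1/5036) = (7834 + sqrt(2135)/7)*(-1/5036) = -3917/2518 - sqrt(2135)/35252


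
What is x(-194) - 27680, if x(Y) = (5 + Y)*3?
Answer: -28247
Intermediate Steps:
x(Y) = 15 + 3*Y
x(-194) - 27680 = (15 + 3*(-194)) - 27680 = (15 - 582) - 27680 = -567 - 27680 = -28247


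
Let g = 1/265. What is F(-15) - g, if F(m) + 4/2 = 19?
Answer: 4504/265 ≈ 16.996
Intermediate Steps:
F(m) = 17 (F(m) = -2 + 19 = 17)
g = 1/265 ≈ 0.0037736
F(-15) - g = 17 - 1*1/265 = 17 - 1/265 = 4504/265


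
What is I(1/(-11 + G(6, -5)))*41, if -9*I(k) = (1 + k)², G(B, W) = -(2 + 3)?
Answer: -1025/256 ≈ -4.0039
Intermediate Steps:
G(B, W) = -5 (G(B, W) = -1*5 = -5)
I(k) = -(1 + k)²/9
I(1/(-11 + G(6, -5)))*41 = -(1 + 1/(-11 - 5))²/9*41 = -(1 + 1/(-16))²/9*41 = -(1 - 1/16)²/9*41 = -(15/16)²/9*41 = -⅑*225/256*41 = -25/256*41 = -1025/256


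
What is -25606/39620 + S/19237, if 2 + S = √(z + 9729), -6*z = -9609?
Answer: -35190133/54440710 + √45322/38474 ≈ -0.64086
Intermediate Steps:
z = 3203/2 (z = -⅙*(-9609) = 3203/2 ≈ 1601.5)
S = -2 + √45322/2 (S = -2 + √(3203/2 + 9729) = -2 + √(22661/2) = -2 + √45322/2 ≈ 104.44)
-25606/39620 + S/19237 = -25606/39620 + (-2 + √45322/2)/19237 = -25606*1/39620 + (-2 + √45322/2)*(1/19237) = -1829/2830 + (-2/19237 + √45322/38474) = -35190133/54440710 + √45322/38474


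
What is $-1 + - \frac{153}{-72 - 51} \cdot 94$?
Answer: $\frac{4753}{41} \approx 115.93$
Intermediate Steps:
$-1 + - \frac{153}{-72 - 51} \cdot 94 = -1 + - \frac{153}{-123} \cdot 94 = -1 + \left(-153\right) \left(- \frac{1}{123}\right) 94 = -1 + \frac{51}{41} \cdot 94 = -1 + \frac{4794}{41} = \frac{4753}{41}$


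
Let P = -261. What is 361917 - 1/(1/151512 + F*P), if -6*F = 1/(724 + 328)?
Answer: 149095860999/411989 ≈ 3.6189e+5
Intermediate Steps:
F = -1/6312 (F = -1/(6*(724 + 328)) = -⅙/1052 = -⅙*1/1052 = -1/6312 ≈ -0.00015843)
361917 - 1/(1/151512 + F*P) = 361917 - 1/(1/151512 - 1/6312*(-261)) = 361917 - 1/(1/151512 + 87/2104) = 361917 - 1/411989/9961914 = 361917 - 1*9961914/411989 = 361917 - 9961914/411989 = 149095860999/411989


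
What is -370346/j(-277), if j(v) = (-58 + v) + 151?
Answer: 8051/4 ≈ 2012.8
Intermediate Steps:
j(v) = 93 + v
-370346/j(-277) = -370346/(93 - 277) = -370346/(-184) = -370346*(-1/184) = 8051/4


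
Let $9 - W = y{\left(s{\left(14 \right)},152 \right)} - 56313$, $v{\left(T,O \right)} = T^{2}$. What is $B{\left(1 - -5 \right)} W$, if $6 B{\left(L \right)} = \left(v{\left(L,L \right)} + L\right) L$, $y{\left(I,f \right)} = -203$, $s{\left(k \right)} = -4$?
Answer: $2374050$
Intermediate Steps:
$W = 56525$ ($W = 9 - \left(-203 - 56313\right) = 9 - -56516 = 9 + 56516 = 56525$)
$B{\left(L \right)} = \frac{L \left(L + L^{2}\right)}{6}$ ($B{\left(L \right)} = \frac{\left(L^{2} + L\right) L}{6} = \frac{\left(L + L^{2}\right) L}{6} = \frac{L \left(L + L^{2}\right)}{6}$)
$B{\left(1 - -5 \right)} W = \frac{\left(1 - -5\right)^{2} \left(1 + \left(1 - -5\right)\right)}{6} \cdot 56525 = \frac{\left(1 + 5\right)^{2} \left(1 + \left(1 + 5\right)\right)}{6} \cdot 56525 = \frac{6^{2} \left(1 + 6\right)}{6} \cdot 56525 = \frac{1}{6} \cdot 36 \cdot 7 \cdot 56525 = 42 \cdot 56525 = 2374050$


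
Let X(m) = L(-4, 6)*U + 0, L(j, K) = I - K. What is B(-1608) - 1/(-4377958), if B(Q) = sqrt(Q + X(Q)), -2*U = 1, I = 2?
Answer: 1/4377958 + I*sqrt(1606) ≈ 2.2842e-7 + 40.075*I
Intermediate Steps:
U = -1/2 (U = -1/2*1 = -1/2 ≈ -0.50000)
L(j, K) = 2 - K
X(m) = 2 (X(m) = (2 - 1*6)*(-1/2) + 0 = (2 - 6)*(-1/2) + 0 = -4*(-1/2) + 0 = 2 + 0 = 2)
B(Q) = sqrt(2 + Q) (B(Q) = sqrt(Q + 2) = sqrt(2 + Q))
B(-1608) - 1/(-4377958) = sqrt(2 - 1608) - 1/(-4377958) = sqrt(-1606) - 1*(-1/4377958) = I*sqrt(1606) + 1/4377958 = 1/4377958 + I*sqrt(1606)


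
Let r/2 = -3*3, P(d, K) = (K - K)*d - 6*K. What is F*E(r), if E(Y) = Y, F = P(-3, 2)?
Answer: 216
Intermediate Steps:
P(d, K) = -6*K (P(d, K) = 0*d - 6*K = 0 - 6*K = -6*K)
F = -12 (F = -6*2 = -12)
r = -18 (r = 2*(-3*3) = 2*(-9) = -18)
F*E(r) = -12*(-18) = 216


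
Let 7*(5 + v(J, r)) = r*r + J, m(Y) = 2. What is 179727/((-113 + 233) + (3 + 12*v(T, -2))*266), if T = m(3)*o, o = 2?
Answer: -59909/3798 ≈ -15.774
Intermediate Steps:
T = 4 (T = 2*2 = 4)
v(J, r) = -5 + J/7 + r**2/7 (v(J, r) = -5 + (r*r + J)/7 = -5 + (r**2 + J)/7 = -5 + (J + r**2)/7 = -5 + (J/7 + r**2/7) = -5 + J/7 + r**2/7)
179727/((-113 + 233) + (3 + 12*v(T, -2))*266) = 179727/((-113 + 233) + (3 + 12*(-5 + (1/7)*4 + (1/7)*(-2)**2))*266) = 179727/(120 + (3 + 12*(-5 + 4/7 + (1/7)*4))*266) = 179727/(120 + (3 + 12*(-5 + 4/7 + 4/7))*266) = 179727/(120 + (3 + 12*(-27/7))*266) = 179727/(120 + (3 - 324/7)*266) = 179727/(120 - 303/7*266) = 179727/(120 - 11514) = 179727/(-11394) = 179727*(-1/11394) = -59909/3798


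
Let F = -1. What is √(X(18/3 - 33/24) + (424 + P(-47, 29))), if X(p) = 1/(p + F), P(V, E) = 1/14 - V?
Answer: 3*√8632778/406 ≈ 21.711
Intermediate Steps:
P(V, E) = 1/14 - V
X(p) = 1/(-1 + p) (X(p) = 1/(p - 1) = 1/(-1 + p))
√(X(18/3 - 33/24) + (424 + P(-47, 29))) = √(1/(-1 + (18/3 - 33/24)) + (424 + (1/14 - 1*(-47)))) = √(1/(-1 + (18*(⅓) - 33*1/24)) + (424 + (1/14 + 47))) = √(1/(-1 + (6 - 11/8)) + (424 + 659/14)) = √(1/(-1 + 37/8) + 6595/14) = √(1/(29/8) + 6595/14) = √(8/29 + 6595/14) = √(191367/406) = 3*√8632778/406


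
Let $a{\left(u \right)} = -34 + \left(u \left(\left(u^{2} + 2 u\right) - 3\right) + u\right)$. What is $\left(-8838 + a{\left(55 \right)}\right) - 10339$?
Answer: $153104$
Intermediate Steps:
$a{\left(u \right)} = -34 + u + u \left(-3 + u^{2} + 2 u\right)$ ($a{\left(u \right)} = -34 + \left(u \left(-3 + u^{2} + 2 u\right) + u\right) = -34 + \left(u + u \left(-3 + u^{2} + 2 u\right)\right) = -34 + u + u \left(-3 + u^{2} + 2 u\right)$)
$\left(-8838 + a{\left(55 \right)}\right) - 10339 = \left(-8838 + \left(-34 + 55^{3} - 110 + 2 \cdot 55^{2}\right)\right) - 10339 = \left(-8838 + \left(-34 + 166375 - 110 + 2 \cdot 3025\right)\right) - 10339 = \left(-8838 + \left(-34 + 166375 - 110 + 6050\right)\right) - 10339 = \left(-8838 + 172281\right) - 10339 = 163443 - 10339 = 153104$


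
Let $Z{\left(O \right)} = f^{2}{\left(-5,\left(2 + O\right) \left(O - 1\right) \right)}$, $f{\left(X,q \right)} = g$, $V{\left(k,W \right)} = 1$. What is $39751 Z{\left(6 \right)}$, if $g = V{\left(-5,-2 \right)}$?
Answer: $39751$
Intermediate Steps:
$g = 1$
$f{\left(X,q \right)} = 1$
$Z{\left(O \right)} = 1$ ($Z{\left(O \right)} = 1^{2} = 1$)
$39751 Z{\left(6 \right)} = 39751 \cdot 1 = 39751$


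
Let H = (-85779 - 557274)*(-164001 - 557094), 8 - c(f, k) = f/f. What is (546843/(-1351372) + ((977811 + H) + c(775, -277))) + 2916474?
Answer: 56967233753966891/122852 ≈ 4.6371e+11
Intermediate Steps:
c(f, k) = 7 (c(f, k) = 8 - f/f = 8 - 1*1 = 8 - 1 = 7)
H = 463702303035 (H = -643053*(-721095) = 463702303035)
(546843/(-1351372) + ((977811 + H) + c(775, -277))) + 2916474 = (546843/(-1351372) + ((977811 + 463702303035) + 7)) + 2916474 = (546843*(-1/1351372) + (463703280846 + 7)) + 2916474 = (-49713/122852 + 463703280853) + 2916474 = 56966875459303043/122852 + 2916474 = 56967233753966891/122852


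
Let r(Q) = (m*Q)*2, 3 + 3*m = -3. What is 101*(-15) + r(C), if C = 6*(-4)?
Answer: -1419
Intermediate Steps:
C = -24
m = -2 (m = -1 + (⅓)*(-3) = -1 - 1 = -2)
r(Q) = -4*Q (r(Q) = -2*Q*2 = -4*Q)
101*(-15) + r(C) = 101*(-15) - 4*(-24) = -1515 + 96 = -1419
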